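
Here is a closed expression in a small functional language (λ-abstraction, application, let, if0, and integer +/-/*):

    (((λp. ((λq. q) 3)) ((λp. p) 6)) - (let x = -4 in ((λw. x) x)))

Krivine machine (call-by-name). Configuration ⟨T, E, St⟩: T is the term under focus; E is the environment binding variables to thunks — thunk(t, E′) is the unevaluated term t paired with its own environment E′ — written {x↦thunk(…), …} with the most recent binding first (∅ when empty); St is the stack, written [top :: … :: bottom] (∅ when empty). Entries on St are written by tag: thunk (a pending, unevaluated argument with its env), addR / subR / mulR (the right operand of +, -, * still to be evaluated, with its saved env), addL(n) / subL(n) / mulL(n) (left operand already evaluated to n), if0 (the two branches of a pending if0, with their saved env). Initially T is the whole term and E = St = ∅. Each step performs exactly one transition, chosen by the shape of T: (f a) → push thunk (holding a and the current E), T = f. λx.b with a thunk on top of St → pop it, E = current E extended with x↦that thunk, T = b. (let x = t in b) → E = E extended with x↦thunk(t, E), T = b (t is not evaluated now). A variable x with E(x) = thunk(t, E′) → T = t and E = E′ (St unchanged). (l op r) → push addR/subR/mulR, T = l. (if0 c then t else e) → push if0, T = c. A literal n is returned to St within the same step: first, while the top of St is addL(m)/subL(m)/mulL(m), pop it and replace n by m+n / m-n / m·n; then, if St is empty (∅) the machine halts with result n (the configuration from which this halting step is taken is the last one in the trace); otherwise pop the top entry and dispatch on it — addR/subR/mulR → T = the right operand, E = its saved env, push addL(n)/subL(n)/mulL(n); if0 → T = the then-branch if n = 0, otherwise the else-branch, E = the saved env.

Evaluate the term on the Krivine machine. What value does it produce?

Answer: 7

Machine steps:
t=0: <T=(((λp. ((λq. q) 3)) ((λp. p) 6)) - (let x = -4 in ((λw. x) x))), E=∅, St=∅>
t=1: <T=((λp. ((λq. q) 3)) ((λp. p) 6)), E=∅, St=[subR]>
t=2: <T=(λp. ((λq. q) 3)), E=∅, St=[thunk :: subR]>
t=3: <T=((λq. q) 3), E={p↦thunk(((λp. p) 6), ∅)}, St=[subR]>
t=4: <T=(λq. q), E={p↦thunk(((λp. p) 6), ∅)}, St=[thunk :: subR]>
t=5: <T=q, E={q↦thunk(3, {p↦thunk(((λp. p) 6), ∅)}), p↦thunk(((λp. p) 6), ∅)}, St=[subR]>
t=6: <T=3, E={p↦thunk(((λp. p) 6), ∅)}, St=[subR]>
t=7: <T=(let x = -4 in ((λw. x) x)), E=∅, St=[subL(3)]>
t=8: <T=((λw. x) x), E={x↦thunk(-4, ∅)}, St=[subL(3)]>
t=9: <T=(λw. x), E={x↦thunk(-4, ∅)}, St=[thunk :: subL(3)]>
t=10: <T=x, E={w↦thunk(x, {x↦thunk(-4, ∅)}), x↦thunk(-4, ∅)}, St=[subL(3)]>
t=11: <T=-4, E=∅, St=[subL(3)]>
→ final value 7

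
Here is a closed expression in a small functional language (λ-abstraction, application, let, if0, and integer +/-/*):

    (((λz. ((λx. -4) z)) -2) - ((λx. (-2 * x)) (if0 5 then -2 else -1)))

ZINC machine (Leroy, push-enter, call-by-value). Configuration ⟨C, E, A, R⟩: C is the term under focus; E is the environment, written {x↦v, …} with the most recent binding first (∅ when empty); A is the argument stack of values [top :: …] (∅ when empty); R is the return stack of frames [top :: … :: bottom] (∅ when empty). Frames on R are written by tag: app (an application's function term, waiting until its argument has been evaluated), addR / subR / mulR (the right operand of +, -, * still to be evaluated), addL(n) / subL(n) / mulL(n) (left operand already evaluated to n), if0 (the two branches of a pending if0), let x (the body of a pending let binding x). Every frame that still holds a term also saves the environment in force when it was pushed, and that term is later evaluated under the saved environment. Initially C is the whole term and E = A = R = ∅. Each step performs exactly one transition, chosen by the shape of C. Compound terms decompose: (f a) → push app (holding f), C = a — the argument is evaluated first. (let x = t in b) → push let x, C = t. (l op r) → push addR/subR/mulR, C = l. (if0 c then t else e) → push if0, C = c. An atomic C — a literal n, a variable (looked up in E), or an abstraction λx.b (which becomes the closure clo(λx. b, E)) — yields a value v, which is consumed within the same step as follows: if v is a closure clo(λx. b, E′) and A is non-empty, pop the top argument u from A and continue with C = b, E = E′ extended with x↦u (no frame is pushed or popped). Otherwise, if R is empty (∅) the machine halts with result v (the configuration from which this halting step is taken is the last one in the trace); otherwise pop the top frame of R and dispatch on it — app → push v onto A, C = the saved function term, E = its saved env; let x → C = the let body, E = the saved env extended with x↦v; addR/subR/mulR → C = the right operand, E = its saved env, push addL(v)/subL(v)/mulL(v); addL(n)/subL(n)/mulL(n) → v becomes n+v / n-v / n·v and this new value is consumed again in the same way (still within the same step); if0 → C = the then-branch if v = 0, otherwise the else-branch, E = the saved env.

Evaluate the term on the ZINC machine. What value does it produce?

0. ⟨C=(((λz. ((λx. -4) z)) -2) - ((λx. (-2 * x)) (if0 5 then -2 else -1))); E=∅; A=∅; R=∅⟩
1. ⟨C=((λz. ((λx. -4) z)) -2); E=∅; A=∅; R=[subR]⟩
2. ⟨C=-2; E=∅; A=∅; R=[app :: subR]⟩
3. ⟨C=(λz. ((λx. -4) z)); E=∅; A=[-2]; R=[subR]⟩
4. ⟨C=((λx. -4) z); E={z↦-2}; A=∅; R=[subR]⟩
5. ⟨C=z; E={z↦-2}; A=∅; R=[app :: subR]⟩
6. ⟨C=(λx. -4); E={z↦-2}; A=[-2]; R=[subR]⟩
7. ⟨C=-4; E={x↦-2, z↦-2}; A=∅; R=[subR]⟩
8. ⟨C=((λx. (-2 * x)) (if0 5 then -2 else -1)); E=∅; A=∅; R=[subL(-4)]⟩
9. ⟨C=(if0 5 then -2 else -1); E=∅; A=∅; R=[app :: subL(-4)]⟩
10. ⟨C=5; E=∅; A=∅; R=[if0 :: app :: subL(-4)]⟩
11. ⟨C=-1; E=∅; A=∅; R=[app :: subL(-4)]⟩
12. ⟨C=(λx. (-2 * x)); E=∅; A=[-1]; R=[subL(-4)]⟩
13. ⟨C=(-2 * x); E={x↦-1}; A=∅; R=[subL(-4)]⟩
14. ⟨C=-2; E={x↦-1}; A=∅; R=[mulR :: subL(-4)]⟩
15. ⟨C=x; E={x↦-1}; A=∅; R=[mulL(-2) :: subL(-4)]⟩
→ final value -6

Answer: -6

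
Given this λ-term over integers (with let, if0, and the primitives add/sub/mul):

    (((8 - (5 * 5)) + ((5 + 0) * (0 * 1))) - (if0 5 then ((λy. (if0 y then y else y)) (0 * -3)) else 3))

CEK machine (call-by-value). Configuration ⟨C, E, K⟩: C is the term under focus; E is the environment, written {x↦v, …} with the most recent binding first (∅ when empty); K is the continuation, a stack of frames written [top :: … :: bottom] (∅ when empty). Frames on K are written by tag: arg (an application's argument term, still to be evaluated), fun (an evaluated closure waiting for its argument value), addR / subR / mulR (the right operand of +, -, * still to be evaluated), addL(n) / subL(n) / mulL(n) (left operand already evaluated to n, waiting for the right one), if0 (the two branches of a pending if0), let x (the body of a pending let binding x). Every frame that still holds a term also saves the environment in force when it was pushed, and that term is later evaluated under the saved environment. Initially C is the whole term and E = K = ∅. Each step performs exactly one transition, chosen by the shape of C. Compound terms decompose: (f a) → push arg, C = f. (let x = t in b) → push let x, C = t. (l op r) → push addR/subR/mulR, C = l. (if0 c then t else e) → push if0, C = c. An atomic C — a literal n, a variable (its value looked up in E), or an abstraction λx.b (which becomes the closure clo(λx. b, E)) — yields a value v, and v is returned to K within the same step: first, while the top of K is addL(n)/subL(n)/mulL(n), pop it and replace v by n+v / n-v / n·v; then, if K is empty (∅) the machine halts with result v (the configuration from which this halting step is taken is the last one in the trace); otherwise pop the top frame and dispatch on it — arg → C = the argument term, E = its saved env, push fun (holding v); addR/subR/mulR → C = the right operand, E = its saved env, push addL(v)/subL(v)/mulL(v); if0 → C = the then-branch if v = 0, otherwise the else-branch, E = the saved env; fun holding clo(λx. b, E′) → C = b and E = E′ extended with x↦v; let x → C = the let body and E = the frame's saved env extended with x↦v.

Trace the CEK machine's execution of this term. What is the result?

[0] [C=(((8 - (5 * 5)) + ((5 + 0) * (0 * 1))) - (if0 5 then ((λy. (if0 y then y else y)) (0 * -3)) else 3)) | E=∅ | K=∅]
[1] [C=((8 - (5 * 5)) + ((5 + 0) * (0 * 1))) | E=∅ | K=[subR]]
[2] [C=(8 - (5 * 5)) | E=∅ | K=[addR :: subR]]
[3] [C=8 | E=∅ | K=[subR :: addR :: subR]]
[4] [C=(5 * 5) | E=∅ | K=[subL(8) :: addR :: subR]]
[5] [C=5 | E=∅ | K=[mulR :: subL(8) :: addR :: subR]]
[6] [C=5 | E=∅ | K=[mulL(5) :: subL(8) :: addR :: subR]]
[7] [C=((5 + 0) * (0 * 1)) | E=∅ | K=[addL(-17) :: subR]]
[8] [C=(5 + 0) | E=∅ | K=[mulR :: addL(-17) :: subR]]
[9] [C=5 | E=∅ | K=[addR :: mulR :: addL(-17) :: subR]]
[10] [C=0 | E=∅ | K=[addL(5) :: mulR :: addL(-17) :: subR]]
[11] [C=(0 * 1) | E=∅ | K=[mulL(5) :: addL(-17) :: subR]]
[12] [C=0 | E=∅ | K=[mulR :: mulL(5) :: addL(-17) :: subR]]
[13] [C=1 | E=∅ | K=[mulL(0) :: mulL(5) :: addL(-17) :: subR]]
[14] [C=(if0 5 then ((λy. (if0 y then y else y)) (0 * -3)) else 3) | E=∅ | K=[subL(-17)]]
[15] [C=5 | E=∅ | K=[if0 :: subL(-17)]]
[16] [C=3 | E=∅ | K=[subL(-17)]]
→ final value -20

Answer: -20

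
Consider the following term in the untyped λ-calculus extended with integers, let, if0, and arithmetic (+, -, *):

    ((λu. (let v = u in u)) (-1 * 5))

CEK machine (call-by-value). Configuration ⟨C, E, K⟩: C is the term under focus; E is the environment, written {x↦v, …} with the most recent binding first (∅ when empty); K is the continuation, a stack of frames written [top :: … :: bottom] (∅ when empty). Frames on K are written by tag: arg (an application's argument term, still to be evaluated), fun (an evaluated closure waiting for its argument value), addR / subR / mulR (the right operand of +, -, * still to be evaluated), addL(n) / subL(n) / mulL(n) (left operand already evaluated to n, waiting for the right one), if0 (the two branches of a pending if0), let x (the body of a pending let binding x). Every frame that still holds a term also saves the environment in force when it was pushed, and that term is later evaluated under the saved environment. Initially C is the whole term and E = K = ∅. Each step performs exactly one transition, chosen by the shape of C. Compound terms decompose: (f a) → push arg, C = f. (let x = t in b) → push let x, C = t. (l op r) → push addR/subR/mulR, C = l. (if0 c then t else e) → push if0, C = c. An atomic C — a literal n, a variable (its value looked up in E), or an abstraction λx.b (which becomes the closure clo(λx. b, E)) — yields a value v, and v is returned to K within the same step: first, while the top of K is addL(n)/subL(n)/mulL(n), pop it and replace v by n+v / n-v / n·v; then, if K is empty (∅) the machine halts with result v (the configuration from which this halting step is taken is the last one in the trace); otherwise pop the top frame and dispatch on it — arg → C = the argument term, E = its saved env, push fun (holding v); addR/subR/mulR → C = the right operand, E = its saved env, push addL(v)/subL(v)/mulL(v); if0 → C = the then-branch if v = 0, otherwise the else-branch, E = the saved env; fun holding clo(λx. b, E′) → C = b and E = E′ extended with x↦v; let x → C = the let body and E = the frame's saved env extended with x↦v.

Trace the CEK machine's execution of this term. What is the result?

step 0: <C=((λu. (let v = u in u)) (-1 * 5)), E=∅, K=∅>
step 1: <C=(λu. (let v = u in u)), E=∅, K=[arg]>
step 2: <C=(-1 * 5), E=∅, K=[fun]>
step 3: <C=-1, E=∅, K=[mulR :: fun]>
step 4: <C=5, E=∅, K=[mulL(-1) :: fun]>
step 5: <C=(let v = u in u), E={u↦-5}, K=∅>
step 6: <C=u, E={u↦-5}, K=[let v]>
step 7: <C=u, E={v↦-5, u↦-5}, K=∅>
→ final value -5

Answer: -5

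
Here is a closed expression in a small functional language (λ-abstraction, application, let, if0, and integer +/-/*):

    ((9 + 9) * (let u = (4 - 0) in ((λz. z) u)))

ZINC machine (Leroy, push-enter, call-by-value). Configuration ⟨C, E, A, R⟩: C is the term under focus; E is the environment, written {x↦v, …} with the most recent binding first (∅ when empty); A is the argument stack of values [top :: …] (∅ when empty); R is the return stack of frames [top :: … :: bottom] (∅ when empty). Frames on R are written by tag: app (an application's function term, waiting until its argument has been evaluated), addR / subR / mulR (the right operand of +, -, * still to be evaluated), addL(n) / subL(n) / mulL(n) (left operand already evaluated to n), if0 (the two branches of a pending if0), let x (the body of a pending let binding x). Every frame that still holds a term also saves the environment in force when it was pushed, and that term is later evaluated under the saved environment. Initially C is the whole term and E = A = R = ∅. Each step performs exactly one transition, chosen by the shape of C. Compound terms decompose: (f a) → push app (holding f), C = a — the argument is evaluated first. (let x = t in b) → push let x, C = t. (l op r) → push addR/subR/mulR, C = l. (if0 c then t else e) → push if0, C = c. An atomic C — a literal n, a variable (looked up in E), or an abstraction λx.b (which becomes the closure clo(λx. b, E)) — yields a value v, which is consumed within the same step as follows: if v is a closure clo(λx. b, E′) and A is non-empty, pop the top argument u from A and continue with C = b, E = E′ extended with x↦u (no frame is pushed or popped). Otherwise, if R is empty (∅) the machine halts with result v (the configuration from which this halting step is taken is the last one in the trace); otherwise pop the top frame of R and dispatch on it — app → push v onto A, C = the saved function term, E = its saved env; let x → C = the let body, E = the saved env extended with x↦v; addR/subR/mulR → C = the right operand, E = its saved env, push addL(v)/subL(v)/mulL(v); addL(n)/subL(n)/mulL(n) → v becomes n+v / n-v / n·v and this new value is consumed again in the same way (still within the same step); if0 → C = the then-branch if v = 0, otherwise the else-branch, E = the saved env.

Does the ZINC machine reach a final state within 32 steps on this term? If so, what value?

step 0: [C=((9 + 9) * (let u = (4 - 0) in ((λz. z) u))) | E=∅ | A=∅ | R=∅]
step 1: [C=(9 + 9) | E=∅ | A=∅ | R=[mulR]]
step 2: [C=9 | E=∅ | A=∅ | R=[addR :: mulR]]
step 3: [C=9 | E=∅ | A=∅ | R=[addL(9) :: mulR]]
step 4: [C=(let u = (4 - 0) in ((λz. z) u)) | E=∅ | A=∅ | R=[mulL(18)]]
step 5: [C=(4 - 0) | E=∅ | A=∅ | R=[let u :: mulL(18)]]
step 6: [C=4 | E=∅ | A=∅ | R=[subR :: let u :: mulL(18)]]
step 7: [C=0 | E=∅ | A=∅ | R=[subL(4) :: let u :: mulL(18)]]
step 8: [C=((λz. z) u) | E={u↦4} | A=∅ | R=[mulL(18)]]
step 9: [C=u | E={u↦4} | A=∅ | R=[app :: mulL(18)]]
step 10: [C=(λz. z) | E={u↦4} | A=[4] | R=[mulL(18)]]
step 11: [C=z | E={z↦4, u↦4} | A=∅ | R=[mulL(18)]]
→ final value 72

Answer: 72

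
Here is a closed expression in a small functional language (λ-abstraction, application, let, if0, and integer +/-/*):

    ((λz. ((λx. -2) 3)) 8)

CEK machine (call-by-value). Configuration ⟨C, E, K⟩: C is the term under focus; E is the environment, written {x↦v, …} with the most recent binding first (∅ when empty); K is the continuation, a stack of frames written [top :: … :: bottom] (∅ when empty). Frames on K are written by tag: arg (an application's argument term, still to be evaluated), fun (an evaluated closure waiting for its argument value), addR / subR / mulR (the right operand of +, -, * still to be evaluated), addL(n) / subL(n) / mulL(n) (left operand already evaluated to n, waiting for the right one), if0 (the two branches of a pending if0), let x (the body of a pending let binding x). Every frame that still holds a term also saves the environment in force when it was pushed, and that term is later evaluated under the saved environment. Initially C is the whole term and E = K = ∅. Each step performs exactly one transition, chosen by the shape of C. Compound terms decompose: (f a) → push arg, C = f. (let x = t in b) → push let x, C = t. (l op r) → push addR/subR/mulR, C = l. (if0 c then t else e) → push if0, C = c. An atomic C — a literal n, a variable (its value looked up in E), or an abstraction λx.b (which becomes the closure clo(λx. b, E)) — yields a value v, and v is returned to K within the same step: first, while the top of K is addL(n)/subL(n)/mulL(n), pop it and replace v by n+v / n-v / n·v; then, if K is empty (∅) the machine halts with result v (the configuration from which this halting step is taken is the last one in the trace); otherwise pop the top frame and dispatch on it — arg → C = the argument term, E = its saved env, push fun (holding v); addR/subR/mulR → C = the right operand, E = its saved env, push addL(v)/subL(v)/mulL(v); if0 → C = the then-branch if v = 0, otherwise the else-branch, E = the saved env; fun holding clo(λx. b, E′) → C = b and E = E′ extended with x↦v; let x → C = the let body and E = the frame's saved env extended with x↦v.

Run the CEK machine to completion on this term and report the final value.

0. <C=((λz. ((λx. -2) 3)) 8), E=∅, K=∅>
1. <C=(λz. ((λx. -2) 3)), E=∅, K=[arg]>
2. <C=8, E=∅, K=[fun]>
3. <C=((λx. -2) 3), E={z↦8}, K=∅>
4. <C=(λx. -2), E={z↦8}, K=[arg]>
5. <C=3, E={z↦8}, K=[fun]>
6. <C=-2, E={x↦3, z↦8}, K=∅>
→ final value -2

Answer: -2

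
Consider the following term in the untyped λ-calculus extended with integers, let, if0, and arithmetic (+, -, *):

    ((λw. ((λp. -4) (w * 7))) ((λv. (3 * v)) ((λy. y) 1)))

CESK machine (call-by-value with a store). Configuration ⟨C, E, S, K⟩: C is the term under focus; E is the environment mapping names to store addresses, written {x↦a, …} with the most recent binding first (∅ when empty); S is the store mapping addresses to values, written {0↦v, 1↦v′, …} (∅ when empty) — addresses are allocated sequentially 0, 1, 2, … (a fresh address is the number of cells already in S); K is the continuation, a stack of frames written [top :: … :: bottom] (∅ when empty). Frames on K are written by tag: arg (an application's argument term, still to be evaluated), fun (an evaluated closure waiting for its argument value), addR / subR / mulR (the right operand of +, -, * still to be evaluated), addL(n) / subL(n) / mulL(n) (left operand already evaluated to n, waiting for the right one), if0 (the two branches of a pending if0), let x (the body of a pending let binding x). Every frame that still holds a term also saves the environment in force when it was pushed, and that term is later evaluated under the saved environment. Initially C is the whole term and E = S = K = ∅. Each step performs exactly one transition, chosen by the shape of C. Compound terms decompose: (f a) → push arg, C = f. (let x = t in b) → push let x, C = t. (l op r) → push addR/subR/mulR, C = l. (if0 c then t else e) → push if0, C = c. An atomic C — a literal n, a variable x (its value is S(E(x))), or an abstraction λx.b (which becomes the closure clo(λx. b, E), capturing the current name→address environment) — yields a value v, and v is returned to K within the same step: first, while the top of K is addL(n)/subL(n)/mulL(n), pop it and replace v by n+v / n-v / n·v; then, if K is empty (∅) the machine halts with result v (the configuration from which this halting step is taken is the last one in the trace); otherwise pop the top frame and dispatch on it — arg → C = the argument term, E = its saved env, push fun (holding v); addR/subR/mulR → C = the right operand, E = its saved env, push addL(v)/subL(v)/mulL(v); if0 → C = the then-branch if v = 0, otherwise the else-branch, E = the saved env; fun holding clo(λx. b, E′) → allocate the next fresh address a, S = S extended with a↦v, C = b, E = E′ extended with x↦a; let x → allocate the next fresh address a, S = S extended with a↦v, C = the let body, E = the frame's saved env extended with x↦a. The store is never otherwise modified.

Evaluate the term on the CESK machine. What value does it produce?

step 0: [C=((λw. ((λp. -4) (w * 7))) ((λv. (3 * v)) ((λy. y) 1))) | E=∅ | S=∅ | K=∅]
step 1: [C=(λw. ((λp. -4) (w * 7))) | E=∅ | S=∅ | K=[arg]]
step 2: [C=((λv. (3 * v)) ((λy. y) 1)) | E=∅ | S=∅ | K=[fun]]
step 3: [C=(λv. (3 * v)) | E=∅ | S=∅ | K=[arg :: fun]]
step 4: [C=((λy. y) 1) | E=∅ | S=∅ | K=[fun :: fun]]
step 5: [C=(λy. y) | E=∅ | S=∅ | K=[arg :: fun :: fun]]
step 6: [C=1 | E=∅ | S=∅ | K=[fun :: fun :: fun]]
step 7: [C=y | E={y↦0} | S={0↦1} | K=[fun :: fun]]
step 8: [C=(3 * v) | E={v↦1} | S={0↦1, 1↦1} | K=[fun]]
step 9: [C=3 | E={v↦1} | S={0↦1, 1↦1} | K=[mulR :: fun]]
step 10: [C=v | E={v↦1} | S={0↦1, 1↦1} | K=[mulL(3) :: fun]]
step 11: [C=((λp. -4) (w * 7)) | E={w↦2} | S={0↦1, 1↦1, 2↦3} | K=∅]
step 12: [C=(λp. -4) | E={w↦2} | S={0↦1, 1↦1, 2↦3} | K=[arg]]
step 13: [C=(w * 7) | E={w↦2} | S={0↦1, 1↦1, 2↦3} | K=[fun]]
step 14: [C=w | E={w↦2} | S={0↦1, 1↦1, 2↦3} | K=[mulR :: fun]]
step 15: [C=7 | E={w↦2} | S={0↦1, 1↦1, 2↦3} | K=[mulL(3) :: fun]]
step 16: [C=-4 | E={p↦3, w↦2} | S={0↦1, 1↦1, 2↦3, 3↦21} | K=∅]
→ final value -4

Answer: -4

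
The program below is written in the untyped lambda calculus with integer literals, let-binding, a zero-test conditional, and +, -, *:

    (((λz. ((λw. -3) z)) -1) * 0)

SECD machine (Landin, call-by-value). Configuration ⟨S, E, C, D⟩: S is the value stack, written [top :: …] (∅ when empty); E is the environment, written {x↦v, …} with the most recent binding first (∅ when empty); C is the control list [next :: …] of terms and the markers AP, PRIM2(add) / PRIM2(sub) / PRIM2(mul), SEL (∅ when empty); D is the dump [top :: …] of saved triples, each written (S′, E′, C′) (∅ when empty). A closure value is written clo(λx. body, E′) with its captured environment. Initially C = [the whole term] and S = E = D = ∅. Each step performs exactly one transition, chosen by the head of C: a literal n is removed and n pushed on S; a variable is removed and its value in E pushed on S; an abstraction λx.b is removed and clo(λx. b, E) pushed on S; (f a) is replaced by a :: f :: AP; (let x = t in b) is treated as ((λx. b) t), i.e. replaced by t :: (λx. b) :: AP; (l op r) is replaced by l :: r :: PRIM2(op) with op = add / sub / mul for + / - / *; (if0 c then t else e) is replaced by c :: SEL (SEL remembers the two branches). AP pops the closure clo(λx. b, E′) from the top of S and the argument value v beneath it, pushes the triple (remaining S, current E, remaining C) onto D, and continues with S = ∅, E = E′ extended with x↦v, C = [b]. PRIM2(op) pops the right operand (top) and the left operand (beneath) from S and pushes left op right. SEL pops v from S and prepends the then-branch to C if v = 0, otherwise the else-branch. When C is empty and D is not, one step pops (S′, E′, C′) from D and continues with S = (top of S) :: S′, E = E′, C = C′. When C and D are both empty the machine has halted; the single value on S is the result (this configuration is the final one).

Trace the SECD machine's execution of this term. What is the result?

step 0: ⟨S=∅; E=∅; C=[(((λz. ((λw. -3) z)) -1) * 0)]; D=∅⟩
step 1: ⟨S=∅; E=∅; C=[((λz. ((λw. -3) z)) -1) :: 0 :: PRIM2(mul)]; D=∅⟩
step 2: ⟨S=∅; E=∅; C=[-1 :: (λz. ((λw. -3) z)) :: AP :: 0 :: PRIM2(mul)]; D=∅⟩
step 3: ⟨S=[-1]; E=∅; C=[(λz. ((λw. -3) z)) :: AP :: 0 :: PRIM2(mul)]; D=∅⟩
step 4: ⟨S=[clo(λz. ((λw. -3) z), ∅) :: -1]; E=∅; C=[AP :: 0 :: PRIM2(mul)]; D=∅⟩
step 5: ⟨S=∅; E={z↦-1}; C=[((λw. -3) z)]; D=[(∅, ∅, [0 :: PRIM2(mul)])]⟩
step 6: ⟨S=∅; E={z↦-1}; C=[z :: (λw. -3) :: AP]; D=[(∅, ∅, [0 :: PRIM2(mul)])]⟩
step 7: ⟨S=[-1]; E={z↦-1}; C=[(λw. -3) :: AP]; D=[(∅, ∅, [0 :: PRIM2(mul)])]⟩
step 8: ⟨S=[clo(λw. -3, {z↦-1}) :: -1]; E={z↦-1}; C=[AP]; D=[(∅, ∅, [0 :: PRIM2(mul)])]⟩
step 9: ⟨S=∅; E={w↦-1, z↦-1}; C=[-3]; D=[(∅, {z↦-1}, ∅) :: (∅, ∅, [0 :: PRIM2(mul)])]⟩
step 10: ⟨S=[-3]; E={w↦-1, z↦-1}; C=∅; D=[(∅, {z↦-1}, ∅) :: (∅, ∅, [0 :: PRIM2(mul)])]⟩
step 11: ⟨S=[-3]; E={z↦-1}; C=∅; D=[(∅, ∅, [0 :: PRIM2(mul)])]⟩
step 12: ⟨S=[-3]; E=∅; C=[0 :: PRIM2(mul)]; D=∅⟩
step 13: ⟨S=[0 :: -3]; E=∅; C=[PRIM2(mul)]; D=∅⟩
step 14: ⟨S=[0]; E=∅; C=∅; D=∅⟩
→ final value 0

Answer: 0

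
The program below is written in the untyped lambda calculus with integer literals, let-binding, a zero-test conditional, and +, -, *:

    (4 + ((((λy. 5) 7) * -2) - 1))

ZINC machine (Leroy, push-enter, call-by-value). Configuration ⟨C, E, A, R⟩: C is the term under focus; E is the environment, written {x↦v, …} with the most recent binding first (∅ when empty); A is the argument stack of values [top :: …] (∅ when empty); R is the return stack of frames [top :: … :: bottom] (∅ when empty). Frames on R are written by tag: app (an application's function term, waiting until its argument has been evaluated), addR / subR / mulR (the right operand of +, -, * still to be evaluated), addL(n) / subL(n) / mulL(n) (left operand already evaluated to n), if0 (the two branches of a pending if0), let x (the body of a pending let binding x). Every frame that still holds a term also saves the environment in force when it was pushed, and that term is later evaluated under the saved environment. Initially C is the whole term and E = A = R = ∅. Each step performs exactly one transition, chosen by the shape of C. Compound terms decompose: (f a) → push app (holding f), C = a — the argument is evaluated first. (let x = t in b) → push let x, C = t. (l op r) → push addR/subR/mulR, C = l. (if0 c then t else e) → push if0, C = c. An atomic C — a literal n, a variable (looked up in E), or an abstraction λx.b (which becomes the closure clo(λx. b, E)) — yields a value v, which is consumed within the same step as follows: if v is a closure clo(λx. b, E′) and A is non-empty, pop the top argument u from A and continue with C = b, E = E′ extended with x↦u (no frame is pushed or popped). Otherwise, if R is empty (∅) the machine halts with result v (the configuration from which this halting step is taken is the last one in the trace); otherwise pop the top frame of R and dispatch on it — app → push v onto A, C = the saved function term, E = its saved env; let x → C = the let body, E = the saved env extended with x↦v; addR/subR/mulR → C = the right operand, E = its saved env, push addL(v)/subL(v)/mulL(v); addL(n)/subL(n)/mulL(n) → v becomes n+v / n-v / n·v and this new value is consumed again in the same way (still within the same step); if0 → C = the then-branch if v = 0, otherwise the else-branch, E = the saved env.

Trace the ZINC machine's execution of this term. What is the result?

Answer: -7

Derivation:
step 0: <C=(4 + ((((λy. 5) 7) * -2) - 1)), E=∅, A=∅, R=∅>
step 1: <C=4, E=∅, A=∅, R=[addR]>
step 2: <C=((((λy. 5) 7) * -2) - 1), E=∅, A=∅, R=[addL(4)]>
step 3: <C=(((λy. 5) 7) * -2), E=∅, A=∅, R=[subR :: addL(4)]>
step 4: <C=((λy. 5) 7), E=∅, A=∅, R=[mulR :: subR :: addL(4)]>
step 5: <C=7, E=∅, A=∅, R=[app :: mulR :: subR :: addL(4)]>
step 6: <C=(λy. 5), E=∅, A=[7], R=[mulR :: subR :: addL(4)]>
step 7: <C=5, E={y↦7}, A=∅, R=[mulR :: subR :: addL(4)]>
step 8: <C=-2, E=∅, A=∅, R=[mulL(5) :: subR :: addL(4)]>
step 9: <C=1, E=∅, A=∅, R=[subL(-10) :: addL(4)]>
→ final value -7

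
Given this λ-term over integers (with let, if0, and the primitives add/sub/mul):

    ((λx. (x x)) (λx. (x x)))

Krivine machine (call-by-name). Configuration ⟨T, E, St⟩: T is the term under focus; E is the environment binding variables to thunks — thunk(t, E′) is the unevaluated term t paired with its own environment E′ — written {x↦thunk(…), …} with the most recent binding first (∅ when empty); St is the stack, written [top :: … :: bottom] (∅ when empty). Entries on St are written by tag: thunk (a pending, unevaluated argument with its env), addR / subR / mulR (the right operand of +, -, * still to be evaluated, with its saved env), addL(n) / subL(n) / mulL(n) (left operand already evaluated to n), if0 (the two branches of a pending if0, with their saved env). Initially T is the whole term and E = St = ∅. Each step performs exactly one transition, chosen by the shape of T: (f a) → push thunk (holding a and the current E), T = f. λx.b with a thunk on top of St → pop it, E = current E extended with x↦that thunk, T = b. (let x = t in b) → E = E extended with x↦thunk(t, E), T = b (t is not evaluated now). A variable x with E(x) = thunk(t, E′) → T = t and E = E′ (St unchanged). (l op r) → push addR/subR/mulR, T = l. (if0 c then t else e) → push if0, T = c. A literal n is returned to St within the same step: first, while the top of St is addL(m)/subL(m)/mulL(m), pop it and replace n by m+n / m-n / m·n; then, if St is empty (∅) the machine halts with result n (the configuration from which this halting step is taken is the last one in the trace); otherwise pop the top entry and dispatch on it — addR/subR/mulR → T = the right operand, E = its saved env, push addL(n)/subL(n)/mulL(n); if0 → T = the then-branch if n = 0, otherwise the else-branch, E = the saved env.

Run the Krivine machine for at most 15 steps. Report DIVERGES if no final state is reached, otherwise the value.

0. ⟨T=((λx. (x x)) (λx. (x x))); E=∅; St=∅⟩
1. ⟨T=(λx. (x x)); E=∅; St=[thunk]⟩
2. ⟨T=(x x); E={x↦thunk((λx. (x x)), ∅)}; St=∅⟩
3. ⟨T=x; E={x↦thunk((λx. (x x)), ∅)}; St=[thunk]⟩
4. ⟨T=(λx. (x x)); E=∅; St=[thunk]⟩
5. ⟨T=(x x); E={x↦thunk(x, {x↦thunk((λx. (x x)), ∅)})}; St=∅⟩
6. ⟨T=x; E={x↦thunk(x, {x↦thunk((λx. (x x)), ∅)})}; St=[thunk]⟩
7. ⟨T=x; E={x↦thunk((λx. (x x)), ∅)}; St=[thunk]⟩
8. ⟨T=(λx. (x x)); E=∅; St=[thunk]⟩
9. ⟨T=(x x); E={x↦thunk(x, {x↦thunk(x, {x↦thunk((λx. (x x)), ∅)})})}; St=∅⟩
10. ⟨T=x; E={x↦thunk(x, {x↦thunk(x, {x↦thunk((λx. (x x)), ∅)})})}; St=[thunk]⟩
11. ⟨T=x; E={x↦thunk(x, {x↦thunk((λx. (x x)), ∅)})}; St=[thunk]⟩
12. ⟨T=x; E={x↦thunk((λx. (x x)), ∅)}; St=[thunk]⟩
13. ⟨T=(λx. (x x)); E=∅; St=[thunk]⟩
14. ⟨T=(x x); E={x↦thunk(x, {x↦thunk(x, {x↦thunk(x, {x↦thunk((λx. (x x)), ∅)})})})}; St=∅⟩
15. ⟨T=x; E={x↦thunk(x, {x↦thunk(x, {x↦thunk(x, {x↦thunk((λx. (x x)), ∅)})})})}; St=[thunk]⟩
→ 15 transitions taken and the configuration is still not final: no result within 15 steps

Answer: DIVERGES (no final state within 15 steps)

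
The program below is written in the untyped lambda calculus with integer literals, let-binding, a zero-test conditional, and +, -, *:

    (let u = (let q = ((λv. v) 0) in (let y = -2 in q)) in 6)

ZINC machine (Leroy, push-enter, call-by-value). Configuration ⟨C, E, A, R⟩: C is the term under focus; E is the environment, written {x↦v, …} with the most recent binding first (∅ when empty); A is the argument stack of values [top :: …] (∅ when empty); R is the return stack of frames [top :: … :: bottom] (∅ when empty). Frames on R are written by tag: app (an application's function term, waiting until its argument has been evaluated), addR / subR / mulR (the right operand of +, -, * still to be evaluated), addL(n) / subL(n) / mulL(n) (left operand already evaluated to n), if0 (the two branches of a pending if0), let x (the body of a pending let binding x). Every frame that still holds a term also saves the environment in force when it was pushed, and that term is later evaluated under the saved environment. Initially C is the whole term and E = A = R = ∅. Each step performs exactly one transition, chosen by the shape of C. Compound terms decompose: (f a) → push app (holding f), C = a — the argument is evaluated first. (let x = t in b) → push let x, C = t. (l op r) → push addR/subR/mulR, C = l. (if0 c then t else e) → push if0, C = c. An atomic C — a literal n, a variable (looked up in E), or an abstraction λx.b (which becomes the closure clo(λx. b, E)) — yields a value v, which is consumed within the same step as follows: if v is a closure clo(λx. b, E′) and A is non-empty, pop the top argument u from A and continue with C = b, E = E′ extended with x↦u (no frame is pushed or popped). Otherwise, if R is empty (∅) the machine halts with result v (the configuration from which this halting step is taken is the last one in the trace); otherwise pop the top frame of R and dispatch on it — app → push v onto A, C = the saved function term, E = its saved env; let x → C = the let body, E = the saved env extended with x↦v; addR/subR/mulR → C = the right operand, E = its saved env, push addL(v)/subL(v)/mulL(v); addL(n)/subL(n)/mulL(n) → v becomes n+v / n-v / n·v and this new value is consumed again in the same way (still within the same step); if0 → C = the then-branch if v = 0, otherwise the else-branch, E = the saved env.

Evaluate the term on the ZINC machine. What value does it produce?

step 0: ⟨C=(let u = (let q = ((λv. v) 0) in (let y = -2 in q)) in 6); E=∅; A=∅; R=∅⟩
step 1: ⟨C=(let q = ((λv. v) 0) in (let y = -2 in q)); E=∅; A=∅; R=[let u]⟩
step 2: ⟨C=((λv. v) 0); E=∅; A=∅; R=[let q :: let u]⟩
step 3: ⟨C=0; E=∅; A=∅; R=[app :: let q :: let u]⟩
step 4: ⟨C=(λv. v); E=∅; A=[0]; R=[let q :: let u]⟩
step 5: ⟨C=v; E={v↦0}; A=∅; R=[let q :: let u]⟩
step 6: ⟨C=(let y = -2 in q); E={q↦0}; A=∅; R=[let u]⟩
step 7: ⟨C=-2; E={q↦0}; A=∅; R=[let y :: let u]⟩
step 8: ⟨C=q; E={y↦-2, q↦0}; A=∅; R=[let u]⟩
step 9: ⟨C=6; E={u↦0}; A=∅; R=∅⟩
→ final value 6

Answer: 6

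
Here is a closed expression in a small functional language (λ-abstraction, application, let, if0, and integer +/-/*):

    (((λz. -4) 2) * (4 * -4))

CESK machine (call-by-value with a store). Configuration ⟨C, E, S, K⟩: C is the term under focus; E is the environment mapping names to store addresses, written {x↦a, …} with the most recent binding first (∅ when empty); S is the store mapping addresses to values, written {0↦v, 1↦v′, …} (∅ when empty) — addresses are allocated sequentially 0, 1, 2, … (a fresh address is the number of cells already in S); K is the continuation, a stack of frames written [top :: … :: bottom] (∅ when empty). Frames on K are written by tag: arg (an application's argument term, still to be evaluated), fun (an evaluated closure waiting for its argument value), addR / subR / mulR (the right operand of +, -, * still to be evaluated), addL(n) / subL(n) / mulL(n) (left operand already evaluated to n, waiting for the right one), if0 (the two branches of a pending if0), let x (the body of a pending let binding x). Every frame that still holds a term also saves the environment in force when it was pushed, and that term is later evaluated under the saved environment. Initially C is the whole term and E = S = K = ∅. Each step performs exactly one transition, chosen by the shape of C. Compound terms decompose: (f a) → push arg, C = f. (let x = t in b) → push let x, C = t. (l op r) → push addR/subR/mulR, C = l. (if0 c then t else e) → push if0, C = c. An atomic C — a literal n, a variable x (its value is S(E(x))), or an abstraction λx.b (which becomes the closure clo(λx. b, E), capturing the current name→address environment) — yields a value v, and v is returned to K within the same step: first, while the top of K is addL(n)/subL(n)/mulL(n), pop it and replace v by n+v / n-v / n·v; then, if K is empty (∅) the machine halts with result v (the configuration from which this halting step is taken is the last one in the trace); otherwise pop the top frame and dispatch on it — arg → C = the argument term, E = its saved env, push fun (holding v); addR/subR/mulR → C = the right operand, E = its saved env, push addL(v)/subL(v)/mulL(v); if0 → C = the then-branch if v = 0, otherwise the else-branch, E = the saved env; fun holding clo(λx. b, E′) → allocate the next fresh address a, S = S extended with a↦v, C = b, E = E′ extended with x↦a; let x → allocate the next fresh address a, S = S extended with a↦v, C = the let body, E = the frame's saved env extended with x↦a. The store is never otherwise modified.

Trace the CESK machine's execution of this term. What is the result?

Answer: 64

Derivation:
[0] <C=(((λz. -4) 2) * (4 * -4)), E=∅, S=∅, K=∅>
[1] <C=((λz. -4) 2), E=∅, S=∅, K=[mulR]>
[2] <C=(λz. -4), E=∅, S=∅, K=[arg :: mulR]>
[3] <C=2, E=∅, S=∅, K=[fun :: mulR]>
[4] <C=-4, E={z↦0}, S={0↦2}, K=[mulR]>
[5] <C=(4 * -4), E=∅, S={0↦2}, K=[mulL(-4)]>
[6] <C=4, E=∅, S={0↦2}, K=[mulR :: mulL(-4)]>
[7] <C=-4, E=∅, S={0↦2}, K=[mulL(4) :: mulL(-4)]>
→ final value 64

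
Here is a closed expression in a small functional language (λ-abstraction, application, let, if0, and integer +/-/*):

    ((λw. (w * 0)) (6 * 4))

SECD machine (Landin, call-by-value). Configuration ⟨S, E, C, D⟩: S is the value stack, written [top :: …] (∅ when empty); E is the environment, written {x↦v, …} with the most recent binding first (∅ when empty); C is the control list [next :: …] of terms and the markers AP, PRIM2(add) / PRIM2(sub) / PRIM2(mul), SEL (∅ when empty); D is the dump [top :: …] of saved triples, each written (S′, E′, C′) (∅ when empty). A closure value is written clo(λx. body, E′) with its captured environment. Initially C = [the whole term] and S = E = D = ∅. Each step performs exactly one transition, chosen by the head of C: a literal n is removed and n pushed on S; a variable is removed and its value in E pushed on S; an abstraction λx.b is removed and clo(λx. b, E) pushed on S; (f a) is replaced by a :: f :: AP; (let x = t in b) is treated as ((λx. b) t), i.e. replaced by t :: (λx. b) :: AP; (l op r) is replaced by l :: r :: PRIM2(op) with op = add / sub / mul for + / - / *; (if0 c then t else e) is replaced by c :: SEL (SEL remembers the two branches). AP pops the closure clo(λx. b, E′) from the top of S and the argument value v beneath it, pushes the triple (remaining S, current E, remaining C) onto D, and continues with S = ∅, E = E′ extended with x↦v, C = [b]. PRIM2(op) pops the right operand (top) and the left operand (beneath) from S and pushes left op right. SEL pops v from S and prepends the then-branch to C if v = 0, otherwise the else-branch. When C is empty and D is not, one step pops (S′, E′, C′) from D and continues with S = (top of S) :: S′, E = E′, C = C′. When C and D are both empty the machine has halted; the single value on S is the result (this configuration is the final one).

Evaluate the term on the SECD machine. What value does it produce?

Answer: 0

Machine steps:
t=0: [S=∅ | E=∅ | C=[((λw. (w * 0)) (6 * 4))] | D=∅]
t=1: [S=∅ | E=∅ | C=[(6 * 4) :: (λw. (w * 0)) :: AP] | D=∅]
t=2: [S=∅ | E=∅ | C=[6 :: 4 :: PRIM2(mul) :: (λw. (w * 0)) :: AP] | D=∅]
t=3: [S=[6] | E=∅ | C=[4 :: PRIM2(mul) :: (λw. (w * 0)) :: AP] | D=∅]
t=4: [S=[4 :: 6] | E=∅ | C=[PRIM2(mul) :: (λw. (w * 0)) :: AP] | D=∅]
t=5: [S=[24] | E=∅ | C=[(λw. (w * 0)) :: AP] | D=∅]
t=6: [S=[clo(λw. (w * 0), ∅) :: 24] | E=∅ | C=[AP] | D=∅]
t=7: [S=∅ | E={w↦24} | C=[(w * 0)] | D=[(∅, ∅, ∅)]]
t=8: [S=∅ | E={w↦24} | C=[w :: 0 :: PRIM2(mul)] | D=[(∅, ∅, ∅)]]
t=9: [S=[24] | E={w↦24} | C=[0 :: PRIM2(mul)] | D=[(∅, ∅, ∅)]]
t=10: [S=[0 :: 24] | E={w↦24} | C=[PRIM2(mul)] | D=[(∅, ∅, ∅)]]
t=11: [S=[0] | E={w↦24} | C=∅ | D=[(∅, ∅, ∅)]]
t=12: [S=[0] | E=∅ | C=∅ | D=∅]
→ final value 0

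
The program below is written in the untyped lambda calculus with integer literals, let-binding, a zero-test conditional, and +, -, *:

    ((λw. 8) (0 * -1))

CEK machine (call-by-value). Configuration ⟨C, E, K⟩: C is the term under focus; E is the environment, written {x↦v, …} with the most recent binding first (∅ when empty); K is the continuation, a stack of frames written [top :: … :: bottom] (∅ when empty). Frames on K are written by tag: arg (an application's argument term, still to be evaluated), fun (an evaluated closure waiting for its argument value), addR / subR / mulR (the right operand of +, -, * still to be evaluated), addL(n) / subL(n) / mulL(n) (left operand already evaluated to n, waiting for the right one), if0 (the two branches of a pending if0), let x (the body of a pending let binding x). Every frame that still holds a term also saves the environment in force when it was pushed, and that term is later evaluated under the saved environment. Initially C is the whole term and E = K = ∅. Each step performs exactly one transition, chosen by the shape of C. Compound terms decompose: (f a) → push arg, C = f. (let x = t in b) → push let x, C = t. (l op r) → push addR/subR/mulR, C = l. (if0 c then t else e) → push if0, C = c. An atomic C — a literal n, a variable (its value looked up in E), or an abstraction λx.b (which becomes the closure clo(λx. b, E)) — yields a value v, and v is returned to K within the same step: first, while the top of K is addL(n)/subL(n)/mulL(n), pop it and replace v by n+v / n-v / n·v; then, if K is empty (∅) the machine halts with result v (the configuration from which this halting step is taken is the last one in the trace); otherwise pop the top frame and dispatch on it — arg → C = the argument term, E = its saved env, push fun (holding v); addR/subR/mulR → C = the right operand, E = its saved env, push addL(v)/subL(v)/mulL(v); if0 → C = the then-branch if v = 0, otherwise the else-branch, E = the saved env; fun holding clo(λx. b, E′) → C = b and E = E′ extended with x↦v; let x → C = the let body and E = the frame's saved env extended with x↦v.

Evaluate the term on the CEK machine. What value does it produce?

0. ⟨C=((λw. 8) (0 * -1)); E=∅; K=∅⟩
1. ⟨C=(λw. 8); E=∅; K=[arg]⟩
2. ⟨C=(0 * -1); E=∅; K=[fun]⟩
3. ⟨C=0; E=∅; K=[mulR :: fun]⟩
4. ⟨C=-1; E=∅; K=[mulL(0) :: fun]⟩
5. ⟨C=8; E={w↦0}; K=∅⟩
→ final value 8

Answer: 8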